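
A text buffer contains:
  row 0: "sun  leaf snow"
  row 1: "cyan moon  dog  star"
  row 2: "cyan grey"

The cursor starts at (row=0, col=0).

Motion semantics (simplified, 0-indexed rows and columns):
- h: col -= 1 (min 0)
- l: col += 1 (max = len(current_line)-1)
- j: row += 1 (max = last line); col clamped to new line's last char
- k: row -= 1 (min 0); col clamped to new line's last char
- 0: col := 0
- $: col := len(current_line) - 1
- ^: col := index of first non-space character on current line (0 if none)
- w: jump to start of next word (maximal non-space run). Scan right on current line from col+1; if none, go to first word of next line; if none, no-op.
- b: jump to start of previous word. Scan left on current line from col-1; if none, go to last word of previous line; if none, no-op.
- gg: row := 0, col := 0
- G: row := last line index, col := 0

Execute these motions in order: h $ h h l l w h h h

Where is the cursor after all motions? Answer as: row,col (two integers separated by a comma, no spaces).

Answer: 1,0

Derivation:
After 1 (h): row=0 col=0 char='s'
After 2 ($): row=0 col=13 char='w'
After 3 (h): row=0 col=12 char='o'
After 4 (h): row=0 col=11 char='n'
After 5 (l): row=0 col=12 char='o'
After 6 (l): row=0 col=13 char='w'
After 7 (w): row=1 col=0 char='c'
After 8 (h): row=1 col=0 char='c'
After 9 (h): row=1 col=0 char='c'
After 10 (h): row=1 col=0 char='c'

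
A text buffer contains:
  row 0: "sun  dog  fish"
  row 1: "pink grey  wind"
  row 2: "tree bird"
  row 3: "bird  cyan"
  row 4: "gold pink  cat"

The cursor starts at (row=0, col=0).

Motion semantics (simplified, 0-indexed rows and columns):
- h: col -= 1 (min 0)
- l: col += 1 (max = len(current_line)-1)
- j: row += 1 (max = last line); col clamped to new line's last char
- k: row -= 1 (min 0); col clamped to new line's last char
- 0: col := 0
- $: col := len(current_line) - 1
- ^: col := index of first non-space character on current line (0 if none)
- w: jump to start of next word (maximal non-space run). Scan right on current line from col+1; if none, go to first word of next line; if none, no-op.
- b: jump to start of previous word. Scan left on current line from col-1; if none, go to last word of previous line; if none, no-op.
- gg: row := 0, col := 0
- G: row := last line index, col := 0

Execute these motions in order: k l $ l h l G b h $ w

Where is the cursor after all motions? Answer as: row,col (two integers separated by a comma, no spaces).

After 1 (k): row=0 col=0 char='s'
After 2 (l): row=0 col=1 char='u'
After 3 ($): row=0 col=13 char='h'
After 4 (l): row=0 col=13 char='h'
After 5 (h): row=0 col=12 char='s'
After 6 (l): row=0 col=13 char='h'
After 7 (G): row=4 col=0 char='g'
After 8 (b): row=3 col=6 char='c'
After 9 (h): row=3 col=5 char='_'
After 10 ($): row=3 col=9 char='n'
After 11 (w): row=4 col=0 char='g'

Answer: 4,0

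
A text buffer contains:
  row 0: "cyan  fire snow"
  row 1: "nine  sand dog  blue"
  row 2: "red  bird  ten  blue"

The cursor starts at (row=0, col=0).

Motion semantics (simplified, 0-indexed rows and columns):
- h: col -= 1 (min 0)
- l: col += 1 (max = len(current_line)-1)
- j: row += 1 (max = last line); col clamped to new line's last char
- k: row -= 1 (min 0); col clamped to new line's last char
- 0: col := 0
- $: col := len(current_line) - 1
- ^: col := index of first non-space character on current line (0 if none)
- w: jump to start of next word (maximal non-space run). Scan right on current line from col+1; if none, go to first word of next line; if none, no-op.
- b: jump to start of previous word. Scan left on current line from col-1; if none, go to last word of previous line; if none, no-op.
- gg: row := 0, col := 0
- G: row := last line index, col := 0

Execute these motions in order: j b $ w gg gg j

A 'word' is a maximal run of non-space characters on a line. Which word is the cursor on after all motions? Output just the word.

After 1 (j): row=1 col=0 char='n'
After 2 (b): row=0 col=11 char='s'
After 3 ($): row=0 col=14 char='w'
After 4 (w): row=1 col=0 char='n'
After 5 (gg): row=0 col=0 char='c'
After 6 (gg): row=0 col=0 char='c'
After 7 (j): row=1 col=0 char='n'

Answer: nine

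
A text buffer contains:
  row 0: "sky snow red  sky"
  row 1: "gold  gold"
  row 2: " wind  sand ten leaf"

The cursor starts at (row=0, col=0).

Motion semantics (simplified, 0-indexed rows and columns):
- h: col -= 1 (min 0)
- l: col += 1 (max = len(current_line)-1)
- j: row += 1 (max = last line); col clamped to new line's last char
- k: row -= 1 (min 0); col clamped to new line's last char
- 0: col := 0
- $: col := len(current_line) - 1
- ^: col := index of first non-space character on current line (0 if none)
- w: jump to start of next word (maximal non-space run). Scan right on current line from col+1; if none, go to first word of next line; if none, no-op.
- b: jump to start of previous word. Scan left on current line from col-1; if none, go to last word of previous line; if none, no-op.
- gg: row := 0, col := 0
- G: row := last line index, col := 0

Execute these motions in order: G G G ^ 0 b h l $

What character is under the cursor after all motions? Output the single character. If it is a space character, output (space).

Answer: d

Derivation:
After 1 (G): row=2 col=0 char='_'
After 2 (G): row=2 col=0 char='_'
After 3 (G): row=2 col=0 char='_'
After 4 (^): row=2 col=1 char='w'
After 5 (0): row=2 col=0 char='_'
After 6 (b): row=1 col=6 char='g'
After 7 (h): row=1 col=5 char='_'
After 8 (l): row=1 col=6 char='g'
After 9 ($): row=1 col=9 char='d'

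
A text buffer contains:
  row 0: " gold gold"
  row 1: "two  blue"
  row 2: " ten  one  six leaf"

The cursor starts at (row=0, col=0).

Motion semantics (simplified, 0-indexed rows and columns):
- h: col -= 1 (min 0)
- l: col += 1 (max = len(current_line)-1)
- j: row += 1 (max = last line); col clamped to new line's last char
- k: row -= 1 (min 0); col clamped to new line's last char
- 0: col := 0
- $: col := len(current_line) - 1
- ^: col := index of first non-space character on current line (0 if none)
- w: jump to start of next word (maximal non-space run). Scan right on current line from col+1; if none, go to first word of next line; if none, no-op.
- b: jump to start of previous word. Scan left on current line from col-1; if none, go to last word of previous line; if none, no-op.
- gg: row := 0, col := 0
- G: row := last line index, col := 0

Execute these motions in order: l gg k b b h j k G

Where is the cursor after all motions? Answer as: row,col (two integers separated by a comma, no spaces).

Answer: 2,0

Derivation:
After 1 (l): row=0 col=1 char='g'
After 2 (gg): row=0 col=0 char='_'
After 3 (k): row=0 col=0 char='_'
After 4 (b): row=0 col=0 char='_'
After 5 (b): row=0 col=0 char='_'
After 6 (h): row=0 col=0 char='_'
After 7 (j): row=1 col=0 char='t'
After 8 (k): row=0 col=0 char='_'
After 9 (G): row=2 col=0 char='_'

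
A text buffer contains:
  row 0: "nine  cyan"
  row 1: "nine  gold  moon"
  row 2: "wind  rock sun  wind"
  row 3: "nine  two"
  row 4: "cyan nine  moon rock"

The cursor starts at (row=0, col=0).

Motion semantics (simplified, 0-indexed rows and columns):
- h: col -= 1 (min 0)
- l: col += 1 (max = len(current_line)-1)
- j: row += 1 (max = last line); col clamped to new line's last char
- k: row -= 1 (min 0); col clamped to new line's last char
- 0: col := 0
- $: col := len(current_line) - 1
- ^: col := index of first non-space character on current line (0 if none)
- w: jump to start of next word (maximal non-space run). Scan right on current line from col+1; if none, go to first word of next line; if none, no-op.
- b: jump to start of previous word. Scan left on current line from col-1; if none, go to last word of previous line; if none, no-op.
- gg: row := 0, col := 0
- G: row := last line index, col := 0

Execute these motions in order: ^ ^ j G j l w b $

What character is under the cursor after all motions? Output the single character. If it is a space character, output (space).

Answer: k

Derivation:
After 1 (^): row=0 col=0 char='n'
After 2 (^): row=0 col=0 char='n'
After 3 (j): row=1 col=0 char='n'
After 4 (G): row=4 col=0 char='c'
After 5 (j): row=4 col=0 char='c'
After 6 (l): row=4 col=1 char='y'
After 7 (w): row=4 col=5 char='n'
After 8 (b): row=4 col=0 char='c'
After 9 ($): row=4 col=19 char='k'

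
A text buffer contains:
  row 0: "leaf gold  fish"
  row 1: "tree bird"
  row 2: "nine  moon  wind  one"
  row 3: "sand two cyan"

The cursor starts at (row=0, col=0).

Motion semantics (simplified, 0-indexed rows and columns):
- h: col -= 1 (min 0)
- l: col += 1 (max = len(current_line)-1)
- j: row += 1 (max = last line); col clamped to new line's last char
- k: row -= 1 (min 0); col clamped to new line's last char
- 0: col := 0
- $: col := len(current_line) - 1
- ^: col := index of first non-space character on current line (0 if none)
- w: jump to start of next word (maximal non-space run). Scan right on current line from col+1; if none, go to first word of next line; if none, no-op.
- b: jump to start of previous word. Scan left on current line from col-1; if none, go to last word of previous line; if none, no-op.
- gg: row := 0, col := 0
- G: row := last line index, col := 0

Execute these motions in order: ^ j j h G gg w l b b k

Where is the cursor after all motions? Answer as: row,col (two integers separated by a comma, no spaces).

After 1 (^): row=0 col=0 char='l'
After 2 (j): row=1 col=0 char='t'
After 3 (j): row=2 col=0 char='n'
After 4 (h): row=2 col=0 char='n'
After 5 (G): row=3 col=0 char='s'
After 6 (gg): row=0 col=0 char='l'
After 7 (w): row=0 col=5 char='g'
After 8 (l): row=0 col=6 char='o'
After 9 (b): row=0 col=5 char='g'
After 10 (b): row=0 col=0 char='l'
After 11 (k): row=0 col=0 char='l'

Answer: 0,0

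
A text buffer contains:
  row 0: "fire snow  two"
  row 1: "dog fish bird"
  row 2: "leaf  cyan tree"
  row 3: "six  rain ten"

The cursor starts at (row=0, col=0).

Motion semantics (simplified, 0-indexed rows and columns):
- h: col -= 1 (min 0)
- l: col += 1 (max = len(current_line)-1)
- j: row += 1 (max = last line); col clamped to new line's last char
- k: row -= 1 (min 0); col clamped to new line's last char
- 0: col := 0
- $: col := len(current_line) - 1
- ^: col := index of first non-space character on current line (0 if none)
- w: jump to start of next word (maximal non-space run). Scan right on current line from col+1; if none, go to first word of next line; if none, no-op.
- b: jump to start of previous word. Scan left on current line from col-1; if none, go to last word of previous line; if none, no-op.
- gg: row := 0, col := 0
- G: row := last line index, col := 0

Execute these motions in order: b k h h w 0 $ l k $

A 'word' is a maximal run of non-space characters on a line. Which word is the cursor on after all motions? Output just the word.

Answer: two

Derivation:
After 1 (b): row=0 col=0 char='f'
After 2 (k): row=0 col=0 char='f'
After 3 (h): row=0 col=0 char='f'
After 4 (h): row=0 col=0 char='f'
After 5 (w): row=0 col=5 char='s'
After 6 (0): row=0 col=0 char='f'
After 7 ($): row=0 col=13 char='o'
After 8 (l): row=0 col=13 char='o'
After 9 (k): row=0 col=13 char='o'
After 10 ($): row=0 col=13 char='o'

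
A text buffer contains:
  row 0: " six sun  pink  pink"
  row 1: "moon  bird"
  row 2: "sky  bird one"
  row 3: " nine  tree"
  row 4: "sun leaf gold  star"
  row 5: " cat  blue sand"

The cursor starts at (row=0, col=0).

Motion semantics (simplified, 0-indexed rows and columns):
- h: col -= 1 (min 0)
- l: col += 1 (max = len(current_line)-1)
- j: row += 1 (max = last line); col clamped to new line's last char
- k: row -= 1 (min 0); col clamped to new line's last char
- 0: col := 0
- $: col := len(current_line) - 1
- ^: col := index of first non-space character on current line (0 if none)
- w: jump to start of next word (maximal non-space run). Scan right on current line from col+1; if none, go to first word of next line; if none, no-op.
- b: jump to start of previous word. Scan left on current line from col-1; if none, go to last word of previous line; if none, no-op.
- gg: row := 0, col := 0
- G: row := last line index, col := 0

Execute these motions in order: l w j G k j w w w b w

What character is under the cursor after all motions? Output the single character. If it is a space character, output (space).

Answer: s

Derivation:
After 1 (l): row=0 col=1 char='s'
After 2 (w): row=0 col=5 char='s'
After 3 (j): row=1 col=5 char='_'
After 4 (G): row=5 col=0 char='_'
After 5 (k): row=4 col=0 char='s'
After 6 (j): row=5 col=0 char='_'
After 7 (w): row=5 col=1 char='c'
After 8 (w): row=5 col=6 char='b'
After 9 (w): row=5 col=11 char='s'
After 10 (b): row=5 col=6 char='b'
After 11 (w): row=5 col=11 char='s'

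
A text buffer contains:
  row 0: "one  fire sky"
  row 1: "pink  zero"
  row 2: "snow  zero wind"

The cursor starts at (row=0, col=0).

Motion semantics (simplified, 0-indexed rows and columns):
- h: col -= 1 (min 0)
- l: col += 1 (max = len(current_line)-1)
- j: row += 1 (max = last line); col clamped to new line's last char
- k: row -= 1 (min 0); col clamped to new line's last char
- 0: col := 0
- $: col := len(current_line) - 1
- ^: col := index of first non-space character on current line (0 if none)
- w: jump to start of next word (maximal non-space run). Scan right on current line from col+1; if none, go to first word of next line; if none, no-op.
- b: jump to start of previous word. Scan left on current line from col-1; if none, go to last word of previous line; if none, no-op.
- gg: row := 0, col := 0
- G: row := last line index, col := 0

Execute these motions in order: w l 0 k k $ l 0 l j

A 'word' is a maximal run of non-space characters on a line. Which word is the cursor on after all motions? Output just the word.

After 1 (w): row=0 col=5 char='f'
After 2 (l): row=0 col=6 char='i'
After 3 (0): row=0 col=0 char='o'
After 4 (k): row=0 col=0 char='o'
After 5 (k): row=0 col=0 char='o'
After 6 ($): row=0 col=12 char='y'
After 7 (l): row=0 col=12 char='y'
After 8 (0): row=0 col=0 char='o'
After 9 (l): row=0 col=1 char='n'
After 10 (j): row=1 col=1 char='i'

Answer: pink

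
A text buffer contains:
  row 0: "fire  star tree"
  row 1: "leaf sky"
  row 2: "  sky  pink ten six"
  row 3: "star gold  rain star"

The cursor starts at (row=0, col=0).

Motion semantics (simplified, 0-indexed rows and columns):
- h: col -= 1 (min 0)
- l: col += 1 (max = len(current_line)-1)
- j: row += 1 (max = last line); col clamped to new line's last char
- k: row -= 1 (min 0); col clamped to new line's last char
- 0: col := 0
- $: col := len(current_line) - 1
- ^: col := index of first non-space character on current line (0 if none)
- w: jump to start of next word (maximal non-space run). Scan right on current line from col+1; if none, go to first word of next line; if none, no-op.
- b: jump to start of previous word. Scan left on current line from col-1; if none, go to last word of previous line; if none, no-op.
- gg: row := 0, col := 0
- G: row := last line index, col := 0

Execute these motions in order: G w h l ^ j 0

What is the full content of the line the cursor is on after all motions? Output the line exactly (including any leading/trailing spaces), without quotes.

After 1 (G): row=3 col=0 char='s'
After 2 (w): row=3 col=5 char='g'
After 3 (h): row=3 col=4 char='_'
After 4 (l): row=3 col=5 char='g'
After 5 (^): row=3 col=0 char='s'
After 6 (j): row=3 col=0 char='s'
After 7 (0): row=3 col=0 char='s'

Answer: star gold  rain star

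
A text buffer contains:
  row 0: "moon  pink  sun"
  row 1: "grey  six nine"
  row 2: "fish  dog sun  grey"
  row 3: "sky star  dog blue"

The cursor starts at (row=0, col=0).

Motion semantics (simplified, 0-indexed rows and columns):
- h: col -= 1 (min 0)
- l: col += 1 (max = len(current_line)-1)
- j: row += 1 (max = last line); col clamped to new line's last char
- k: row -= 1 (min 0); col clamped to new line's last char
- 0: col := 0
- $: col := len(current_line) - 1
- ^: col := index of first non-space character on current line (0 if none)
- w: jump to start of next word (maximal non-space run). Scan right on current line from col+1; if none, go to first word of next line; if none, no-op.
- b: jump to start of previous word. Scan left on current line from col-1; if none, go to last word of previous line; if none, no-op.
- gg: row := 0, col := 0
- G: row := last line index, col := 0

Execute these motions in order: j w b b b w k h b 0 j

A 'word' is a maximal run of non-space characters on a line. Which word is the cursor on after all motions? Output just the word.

Answer: grey

Derivation:
After 1 (j): row=1 col=0 char='g'
After 2 (w): row=1 col=6 char='s'
After 3 (b): row=1 col=0 char='g'
After 4 (b): row=0 col=12 char='s'
After 5 (b): row=0 col=6 char='p'
After 6 (w): row=0 col=12 char='s'
After 7 (k): row=0 col=12 char='s'
After 8 (h): row=0 col=11 char='_'
After 9 (b): row=0 col=6 char='p'
After 10 (0): row=0 col=0 char='m'
After 11 (j): row=1 col=0 char='g'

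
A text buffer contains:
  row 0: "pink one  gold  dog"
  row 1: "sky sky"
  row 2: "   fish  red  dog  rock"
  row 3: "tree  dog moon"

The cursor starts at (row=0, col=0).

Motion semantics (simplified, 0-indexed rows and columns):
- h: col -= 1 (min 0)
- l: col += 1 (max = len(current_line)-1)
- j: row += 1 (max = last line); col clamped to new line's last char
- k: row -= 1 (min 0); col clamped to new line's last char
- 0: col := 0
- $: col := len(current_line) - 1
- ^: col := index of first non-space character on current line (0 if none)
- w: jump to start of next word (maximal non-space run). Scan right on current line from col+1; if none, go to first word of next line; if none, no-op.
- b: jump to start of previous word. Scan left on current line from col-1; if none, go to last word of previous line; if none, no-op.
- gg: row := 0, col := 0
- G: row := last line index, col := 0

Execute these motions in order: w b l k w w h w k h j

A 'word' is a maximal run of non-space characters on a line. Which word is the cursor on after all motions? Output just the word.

After 1 (w): row=0 col=5 char='o'
After 2 (b): row=0 col=0 char='p'
After 3 (l): row=0 col=1 char='i'
After 4 (k): row=0 col=1 char='i'
After 5 (w): row=0 col=5 char='o'
After 6 (w): row=0 col=10 char='g'
After 7 (h): row=0 col=9 char='_'
After 8 (w): row=0 col=10 char='g'
After 9 (k): row=0 col=10 char='g'
After 10 (h): row=0 col=9 char='_'
After 11 (j): row=1 col=6 char='y'

Answer: sky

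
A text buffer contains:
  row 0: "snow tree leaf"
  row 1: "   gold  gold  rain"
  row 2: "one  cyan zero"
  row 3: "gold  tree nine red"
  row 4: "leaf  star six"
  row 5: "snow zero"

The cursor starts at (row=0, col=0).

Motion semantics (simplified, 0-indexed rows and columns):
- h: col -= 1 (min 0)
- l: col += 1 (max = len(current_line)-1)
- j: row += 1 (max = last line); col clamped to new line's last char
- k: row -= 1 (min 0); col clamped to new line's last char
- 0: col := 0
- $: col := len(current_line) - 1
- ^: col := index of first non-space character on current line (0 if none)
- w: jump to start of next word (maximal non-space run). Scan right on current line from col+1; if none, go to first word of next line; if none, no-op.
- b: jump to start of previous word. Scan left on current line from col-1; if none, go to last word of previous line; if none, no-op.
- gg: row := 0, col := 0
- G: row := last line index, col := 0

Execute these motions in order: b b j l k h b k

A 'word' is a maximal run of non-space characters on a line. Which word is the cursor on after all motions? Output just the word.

Answer: snow

Derivation:
After 1 (b): row=0 col=0 char='s'
After 2 (b): row=0 col=0 char='s'
After 3 (j): row=1 col=0 char='_'
After 4 (l): row=1 col=1 char='_'
After 5 (k): row=0 col=1 char='n'
After 6 (h): row=0 col=0 char='s'
After 7 (b): row=0 col=0 char='s'
After 8 (k): row=0 col=0 char='s'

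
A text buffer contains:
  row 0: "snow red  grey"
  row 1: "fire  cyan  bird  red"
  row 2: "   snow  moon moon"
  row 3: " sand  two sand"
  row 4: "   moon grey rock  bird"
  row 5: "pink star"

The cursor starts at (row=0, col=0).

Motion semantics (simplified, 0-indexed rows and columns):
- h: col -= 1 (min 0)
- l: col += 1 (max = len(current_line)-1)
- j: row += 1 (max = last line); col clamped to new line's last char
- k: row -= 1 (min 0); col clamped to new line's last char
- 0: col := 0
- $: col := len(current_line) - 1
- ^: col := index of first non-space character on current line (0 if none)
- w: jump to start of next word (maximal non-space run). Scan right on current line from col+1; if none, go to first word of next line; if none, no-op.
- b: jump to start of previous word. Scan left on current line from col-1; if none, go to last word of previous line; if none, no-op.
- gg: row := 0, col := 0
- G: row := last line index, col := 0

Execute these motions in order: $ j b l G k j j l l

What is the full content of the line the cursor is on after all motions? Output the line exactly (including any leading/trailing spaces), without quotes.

Answer: pink star

Derivation:
After 1 ($): row=0 col=13 char='y'
After 2 (j): row=1 col=13 char='i'
After 3 (b): row=1 col=12 char='b'
After 4 (l): row=1 col=13 char='i'
After 5 (G): row=5 col=0 char='p'
After 6 (k): row=4 col=0 char='_'
After 7 (j): row=5 col=0 char='p'
After 8 (j): row=5 col=0 char='p'
After 9 (l): row=5 col=1 char='i'
After 10 (l): row=5 col=2 char='n'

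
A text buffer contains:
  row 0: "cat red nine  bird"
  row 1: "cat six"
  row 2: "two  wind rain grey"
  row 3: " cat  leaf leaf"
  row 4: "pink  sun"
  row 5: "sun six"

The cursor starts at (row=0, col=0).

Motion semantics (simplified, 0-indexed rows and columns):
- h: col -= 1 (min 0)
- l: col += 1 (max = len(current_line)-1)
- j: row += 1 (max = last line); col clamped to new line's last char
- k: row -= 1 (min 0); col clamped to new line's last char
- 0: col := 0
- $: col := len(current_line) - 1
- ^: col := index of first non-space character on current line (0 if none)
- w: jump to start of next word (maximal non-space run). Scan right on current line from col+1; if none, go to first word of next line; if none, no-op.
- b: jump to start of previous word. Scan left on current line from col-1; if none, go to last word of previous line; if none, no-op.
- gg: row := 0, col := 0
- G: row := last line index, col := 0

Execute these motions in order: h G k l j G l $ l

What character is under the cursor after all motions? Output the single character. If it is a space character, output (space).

After 1 (h): row=0 col=0 char='c'
After 2 (G): row=5 col=0 char='s'
After 3 (k): row=4 col=0 char='p'
After 4 (l): row=4 col=1 char='i'
After 5 (j): row=5 col=1 char='u'
After 6 (G): row=5 col=0 char='s'
After 7 (l): row=5 col=1 char='u'
After 8 ($): row=5 col=6 char='x'
After 9 (l): row=5 col=6 char='x'

Answer: x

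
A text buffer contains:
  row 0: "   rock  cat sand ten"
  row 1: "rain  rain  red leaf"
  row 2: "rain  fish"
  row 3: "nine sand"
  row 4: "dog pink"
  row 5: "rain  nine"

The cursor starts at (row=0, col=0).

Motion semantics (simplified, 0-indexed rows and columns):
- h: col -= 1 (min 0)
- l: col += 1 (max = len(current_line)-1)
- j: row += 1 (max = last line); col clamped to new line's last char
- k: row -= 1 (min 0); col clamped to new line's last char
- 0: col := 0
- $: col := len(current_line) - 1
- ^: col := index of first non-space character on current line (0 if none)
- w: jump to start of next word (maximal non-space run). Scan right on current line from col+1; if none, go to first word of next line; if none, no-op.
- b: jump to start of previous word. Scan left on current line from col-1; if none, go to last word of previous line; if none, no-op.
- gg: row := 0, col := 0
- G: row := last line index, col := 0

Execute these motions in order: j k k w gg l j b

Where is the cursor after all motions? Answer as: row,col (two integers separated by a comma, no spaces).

Answer: 1,0

Derivation:
After 1 (j): row=1 col=0 char='r'
After 2 (k): row=0 col=0 char='_'
After 3 (k): row=0 col=0 char='_'
After 4 (w): row=0 col=3 char='r'
After 5 (gg): row=0 col=0 char='_'
After 6 (l): row=0 col=1 char='_'
After 7 (j): row=1 col=1 char='a'
After 8 (b): row=1 col=0 char='r'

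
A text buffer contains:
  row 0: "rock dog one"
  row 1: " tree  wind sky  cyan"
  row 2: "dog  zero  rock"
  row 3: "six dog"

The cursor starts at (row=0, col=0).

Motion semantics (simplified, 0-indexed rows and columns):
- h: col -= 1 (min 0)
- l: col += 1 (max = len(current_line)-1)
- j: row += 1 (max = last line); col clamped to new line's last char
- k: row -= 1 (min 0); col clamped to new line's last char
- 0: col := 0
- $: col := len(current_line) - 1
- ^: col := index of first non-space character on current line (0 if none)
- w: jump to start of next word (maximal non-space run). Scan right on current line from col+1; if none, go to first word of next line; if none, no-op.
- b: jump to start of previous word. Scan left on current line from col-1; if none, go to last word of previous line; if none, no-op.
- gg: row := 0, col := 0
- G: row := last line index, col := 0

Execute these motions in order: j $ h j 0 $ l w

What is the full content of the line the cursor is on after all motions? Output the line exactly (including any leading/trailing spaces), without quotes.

After 1 (j): row=1 col=0 char='_'
After 2 ($): row=1 col=20 char='n'
After 3 (h): row=1 col=19 char='a'
After 4 (j): row=2 col=14 char='k'
After 5 (0): row=2 col=0 char='d'
After 6 ($): row=2 col=14 char='k'
After 7 (l): row=2 col=14 char='k'
After 8 (w): row=3 col=0 char='s'

Answer: six dog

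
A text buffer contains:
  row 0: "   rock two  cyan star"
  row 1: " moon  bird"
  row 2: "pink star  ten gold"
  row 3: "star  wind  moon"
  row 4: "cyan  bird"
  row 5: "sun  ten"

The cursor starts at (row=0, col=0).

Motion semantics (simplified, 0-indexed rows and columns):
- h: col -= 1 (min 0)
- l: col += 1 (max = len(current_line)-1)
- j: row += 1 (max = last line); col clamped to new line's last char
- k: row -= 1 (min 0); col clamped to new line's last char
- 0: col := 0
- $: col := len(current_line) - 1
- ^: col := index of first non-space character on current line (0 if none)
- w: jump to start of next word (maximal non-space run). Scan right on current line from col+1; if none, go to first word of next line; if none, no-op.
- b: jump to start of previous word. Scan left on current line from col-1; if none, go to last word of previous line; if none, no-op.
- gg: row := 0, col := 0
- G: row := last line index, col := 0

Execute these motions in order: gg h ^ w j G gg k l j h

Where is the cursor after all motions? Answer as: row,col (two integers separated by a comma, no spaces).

Answer: 1,0

Derivation:
After 1 (gg): row=0 col=0 char='_'
After 2 (h): row=0 col=0 char='_'
After 3 (^): row=0 col=3 char='r'
After 4 (w): row=0 col=8 char='t'
After 5 (j): row=1 col=8 char='i'
After 6 (G): row=5 col=0 char='s'
After 7 (gg): row=0 col=0 char='_'
After 8 (k): row=0 col=0 char='_'
After 9 (l): row=0 col=1 char='_'
After 10 (j): row=1 col=1 char='m'
After 11 (h): row=1 col=0 char='_'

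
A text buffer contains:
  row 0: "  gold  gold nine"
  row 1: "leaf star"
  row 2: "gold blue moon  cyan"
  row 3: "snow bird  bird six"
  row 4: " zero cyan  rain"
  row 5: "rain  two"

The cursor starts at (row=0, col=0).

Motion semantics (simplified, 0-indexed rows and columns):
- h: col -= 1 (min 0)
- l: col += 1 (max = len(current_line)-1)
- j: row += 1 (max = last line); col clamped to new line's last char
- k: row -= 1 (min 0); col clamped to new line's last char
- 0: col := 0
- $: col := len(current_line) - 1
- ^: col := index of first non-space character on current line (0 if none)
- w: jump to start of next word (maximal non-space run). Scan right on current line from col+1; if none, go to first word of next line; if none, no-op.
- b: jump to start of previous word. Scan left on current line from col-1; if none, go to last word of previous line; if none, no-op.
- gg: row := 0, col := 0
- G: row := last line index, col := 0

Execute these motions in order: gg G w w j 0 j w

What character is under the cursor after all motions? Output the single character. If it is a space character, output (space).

After 1 (gg): row=0 col=0 char='_'
After 2 (G): row=5 col=0 char='r'
After 3 (w): row=5 col=6 char='t'
After 4 (w): row=5 col=6 char='t'
After 5 (j): row=5 col=6 char='t'
After 6 (0): row=5 col=0 char='r'
After 7 (j): row=5 col=0 char='r'
After 8 (w): row=5 col=6 char='t'

Answer: t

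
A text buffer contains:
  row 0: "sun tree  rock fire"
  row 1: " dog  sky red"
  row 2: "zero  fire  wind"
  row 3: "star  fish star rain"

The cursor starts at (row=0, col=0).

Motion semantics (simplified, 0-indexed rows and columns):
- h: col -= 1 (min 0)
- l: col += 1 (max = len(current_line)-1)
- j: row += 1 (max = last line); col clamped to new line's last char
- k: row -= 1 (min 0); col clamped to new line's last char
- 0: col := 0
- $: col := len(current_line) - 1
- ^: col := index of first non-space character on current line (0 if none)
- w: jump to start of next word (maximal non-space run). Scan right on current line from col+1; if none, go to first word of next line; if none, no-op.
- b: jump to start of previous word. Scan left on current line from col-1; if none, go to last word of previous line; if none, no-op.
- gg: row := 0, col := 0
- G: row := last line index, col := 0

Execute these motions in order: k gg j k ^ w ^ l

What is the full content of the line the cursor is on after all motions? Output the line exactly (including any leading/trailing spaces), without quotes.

Answer: sun tree  rock fire

Derivation:
After 1 (k): row=0 col=0 char='s'
After 2 (gg): row=0 col=0 char='s'
After 3 (j): row=1 col=0 char='_'
After 4 (k): row=0 col=0 char='s'
After 5 (^): row=0 col=0 char='s'
After 6 (w): row=0 col=4 char='t'
After 7 (^): row=0 col=0 char='s'
After 8 (l): row=0 col=1 char='u'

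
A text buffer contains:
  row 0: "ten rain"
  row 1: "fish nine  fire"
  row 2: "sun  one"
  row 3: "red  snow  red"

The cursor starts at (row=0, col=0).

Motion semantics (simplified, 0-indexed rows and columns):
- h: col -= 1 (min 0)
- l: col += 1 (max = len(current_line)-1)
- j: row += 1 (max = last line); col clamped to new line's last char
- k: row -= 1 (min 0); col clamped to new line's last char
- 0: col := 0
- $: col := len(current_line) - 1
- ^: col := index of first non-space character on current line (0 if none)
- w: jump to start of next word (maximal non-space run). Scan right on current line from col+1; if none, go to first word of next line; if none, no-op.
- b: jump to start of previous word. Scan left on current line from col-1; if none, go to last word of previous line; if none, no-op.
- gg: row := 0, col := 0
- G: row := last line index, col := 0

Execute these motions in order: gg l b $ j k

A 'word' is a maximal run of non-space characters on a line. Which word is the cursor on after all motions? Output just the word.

Answer: rain

Derivation:
After 1 (gg): row=0 col=0 char='t'
After 2 (l): row=0 col=1 char='e'
After 3 (b): row=0 col=0 char='t'
After 4 ($): row=0 col=7 char='n'
After 5 (j): row=1 col=7 char='n'
After 6 (k): row=0 col=7 char='n'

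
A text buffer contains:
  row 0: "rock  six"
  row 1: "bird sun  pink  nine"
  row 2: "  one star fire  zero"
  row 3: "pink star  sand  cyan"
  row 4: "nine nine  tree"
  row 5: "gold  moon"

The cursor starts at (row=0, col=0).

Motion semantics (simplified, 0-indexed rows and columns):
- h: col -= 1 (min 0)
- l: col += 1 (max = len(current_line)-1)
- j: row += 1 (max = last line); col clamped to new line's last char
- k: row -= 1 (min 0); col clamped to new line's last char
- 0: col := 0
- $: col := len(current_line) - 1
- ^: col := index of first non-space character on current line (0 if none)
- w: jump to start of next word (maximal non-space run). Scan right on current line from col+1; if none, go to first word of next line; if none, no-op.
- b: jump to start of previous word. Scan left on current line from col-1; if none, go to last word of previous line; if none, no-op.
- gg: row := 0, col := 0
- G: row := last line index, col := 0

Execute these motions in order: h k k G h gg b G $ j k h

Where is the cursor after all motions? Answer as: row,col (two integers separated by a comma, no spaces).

Answer: 4,8

Derivation:
After 1 (h): row=0 col=0 char='r'
After 2 (k): row=0 col=0 char='r'
After 3 (k): row=0 col=0 char='r'
After 4 (G): row=5 col=0 char='g'
After 5 (h): row=5 col=0 char='g'
After 6 (gg): row=0 col=0 char='r'
After 7 (b): row=0 col=0 char='r'
After 8 (G): row=5 col=0 char='g'
After 9 ($): row=5 col=9 char='n'
After 10 (j): row=5 col=9 char='n'
After 11 (k): row=4 col=9 char='_'
After 12 (h): row=4 col=8 char='e'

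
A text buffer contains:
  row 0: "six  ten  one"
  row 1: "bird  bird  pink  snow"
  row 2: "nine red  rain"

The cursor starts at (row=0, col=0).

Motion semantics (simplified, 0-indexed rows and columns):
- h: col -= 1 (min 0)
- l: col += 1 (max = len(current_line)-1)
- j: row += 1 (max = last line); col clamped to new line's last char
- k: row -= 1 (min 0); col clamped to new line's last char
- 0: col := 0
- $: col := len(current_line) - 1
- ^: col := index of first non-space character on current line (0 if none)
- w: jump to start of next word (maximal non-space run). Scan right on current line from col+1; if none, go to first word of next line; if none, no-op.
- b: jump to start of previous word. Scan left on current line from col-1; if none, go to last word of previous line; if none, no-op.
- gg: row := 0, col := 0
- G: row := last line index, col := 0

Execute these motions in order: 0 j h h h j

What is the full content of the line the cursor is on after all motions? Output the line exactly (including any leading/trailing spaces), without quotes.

After 1 (0): row=0 col=0 char='s'
After 2 (j): row=1 col=0 char='b'
After 3 (h): row=1 col=0 char='b'
After 4 (h): row=1 col=0 char='b'
After 5 (h): row=1 col=0 char='b'
After 6 (j): row=2 col=0 char='n'

Answer: nine red  rain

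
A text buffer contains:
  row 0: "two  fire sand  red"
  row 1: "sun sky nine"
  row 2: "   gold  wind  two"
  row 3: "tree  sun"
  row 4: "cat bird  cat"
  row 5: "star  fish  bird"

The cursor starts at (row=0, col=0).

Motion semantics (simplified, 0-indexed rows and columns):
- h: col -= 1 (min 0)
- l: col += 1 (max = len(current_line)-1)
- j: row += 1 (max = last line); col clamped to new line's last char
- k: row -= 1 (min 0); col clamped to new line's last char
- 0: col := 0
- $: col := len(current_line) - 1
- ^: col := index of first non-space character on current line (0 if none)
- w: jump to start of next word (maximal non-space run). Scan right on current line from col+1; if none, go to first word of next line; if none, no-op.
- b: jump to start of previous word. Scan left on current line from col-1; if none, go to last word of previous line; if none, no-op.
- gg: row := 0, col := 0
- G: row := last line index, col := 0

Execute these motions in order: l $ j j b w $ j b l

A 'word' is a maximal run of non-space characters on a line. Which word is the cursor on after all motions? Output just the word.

After 1 (l): row=0 col=1 char='w'
After 2 ($): row=0 col=18 char='d'
After 3 (j): row=1 col=11 char='e'
After 4 (j): row=2 col=11 char='n'
After 5 (b): row=2 col=9 char='w'
After 6 (w): row=2 col=15 char='t'
After 7 ($): row=2 col=17 char='o'
After 8 (j): row=3 col=8 char='n'
After 9 (b): row=3 col=6 char='s'
After 10 (l): row=3 col=7 char='u'

Answer: sun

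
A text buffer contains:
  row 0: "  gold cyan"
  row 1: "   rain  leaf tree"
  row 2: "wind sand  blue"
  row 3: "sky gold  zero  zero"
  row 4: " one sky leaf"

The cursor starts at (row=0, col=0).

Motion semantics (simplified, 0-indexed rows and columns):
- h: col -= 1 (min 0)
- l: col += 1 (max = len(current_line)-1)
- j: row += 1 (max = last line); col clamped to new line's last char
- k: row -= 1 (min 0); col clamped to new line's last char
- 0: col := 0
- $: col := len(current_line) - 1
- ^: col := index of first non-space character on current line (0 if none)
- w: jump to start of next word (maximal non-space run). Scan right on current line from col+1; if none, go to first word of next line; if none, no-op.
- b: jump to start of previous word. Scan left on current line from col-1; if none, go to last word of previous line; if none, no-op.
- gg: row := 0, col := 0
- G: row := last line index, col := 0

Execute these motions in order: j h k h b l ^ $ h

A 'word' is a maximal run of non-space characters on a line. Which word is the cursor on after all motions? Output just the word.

Answer: cyan

Derivation:
After 1 (j): row=1 col=0 char='_'
After 2 (h): row=1 col=0 char='_'
After 3 (k): row=0 col=0 char='_'
After 4 (h): row=0 col=0 char='_'
After 5 (b): row=0 col=0 char='_'
After 6 (l): row=0 col=1 char='_'
After 7 (^): row=0 col=2 char='g'
After 8 ($): row=0 col=10 char='n'
After 9 (h): row=0 col=9 char='a'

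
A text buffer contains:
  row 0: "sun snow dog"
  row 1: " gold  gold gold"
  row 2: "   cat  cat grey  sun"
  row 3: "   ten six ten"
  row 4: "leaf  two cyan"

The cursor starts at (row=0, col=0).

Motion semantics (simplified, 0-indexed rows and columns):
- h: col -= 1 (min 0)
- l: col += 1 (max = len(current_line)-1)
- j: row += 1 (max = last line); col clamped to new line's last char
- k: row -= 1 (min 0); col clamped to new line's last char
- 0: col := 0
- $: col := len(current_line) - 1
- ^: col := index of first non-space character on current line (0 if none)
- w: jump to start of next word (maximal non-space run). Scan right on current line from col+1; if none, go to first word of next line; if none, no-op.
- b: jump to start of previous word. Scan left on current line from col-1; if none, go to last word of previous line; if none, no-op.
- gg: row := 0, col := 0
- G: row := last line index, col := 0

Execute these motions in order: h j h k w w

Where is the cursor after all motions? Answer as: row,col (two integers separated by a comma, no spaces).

After 1 (h): row=0 col=0 char='s'
After 2 (j): row=1 col=0 char='_'
After 3 (h): row=1 col=0 char='_'
After 4 (k): row=0 col=0 char='s'
After 5 (w): row=0 col=4 char='s'
After 6 (w): row=0 col=9 char='d'

Answer: 0,9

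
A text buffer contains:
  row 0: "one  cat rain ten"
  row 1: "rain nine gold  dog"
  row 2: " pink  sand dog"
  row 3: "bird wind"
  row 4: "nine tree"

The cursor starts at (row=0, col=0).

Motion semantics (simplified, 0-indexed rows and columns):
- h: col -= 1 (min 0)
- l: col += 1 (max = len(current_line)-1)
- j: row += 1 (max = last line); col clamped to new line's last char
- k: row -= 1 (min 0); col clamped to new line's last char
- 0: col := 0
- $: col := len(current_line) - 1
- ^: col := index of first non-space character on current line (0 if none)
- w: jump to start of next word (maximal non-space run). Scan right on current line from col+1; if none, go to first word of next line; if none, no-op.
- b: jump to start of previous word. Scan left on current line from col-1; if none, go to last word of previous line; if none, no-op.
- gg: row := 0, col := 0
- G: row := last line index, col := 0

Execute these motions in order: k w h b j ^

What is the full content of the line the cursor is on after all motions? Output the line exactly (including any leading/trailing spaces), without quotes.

After 1 (k): row=0 col=0 char='o'
After 2 (w): row=0 col=5 char='c'
After 3 (h): row=0 col=4 char='_'
After 4 (b): row=0 col=0 char='o'
After 5 (j): row=1 col=0 char='r'
After 6 (^): row=1 col=0 char='r'

Answer: rain nine gold  dog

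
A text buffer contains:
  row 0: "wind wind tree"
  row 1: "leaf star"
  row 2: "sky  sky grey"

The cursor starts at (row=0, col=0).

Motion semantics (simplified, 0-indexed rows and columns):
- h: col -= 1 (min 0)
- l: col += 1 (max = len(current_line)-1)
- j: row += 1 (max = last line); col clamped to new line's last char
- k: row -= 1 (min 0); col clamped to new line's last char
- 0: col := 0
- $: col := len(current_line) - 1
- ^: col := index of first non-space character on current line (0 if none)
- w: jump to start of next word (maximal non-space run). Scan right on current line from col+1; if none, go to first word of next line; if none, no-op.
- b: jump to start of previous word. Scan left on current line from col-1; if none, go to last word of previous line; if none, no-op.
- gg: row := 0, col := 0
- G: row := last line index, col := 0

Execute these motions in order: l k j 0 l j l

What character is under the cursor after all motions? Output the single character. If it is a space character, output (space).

Answer: y

Derivation:
After 1 (l): row=0 col=1 char='i'
After 2 (k): row=0 col=1 char='i'
After 3 (j): row=1 col=1 char='e'
After 4 (0): row=1 col=0 char='l'
After 5 (l): row=1 col=1 char='e'
After 6 (j): row=2 col=1 char='k'
After 7 (l): row=2 col=2 char='y'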